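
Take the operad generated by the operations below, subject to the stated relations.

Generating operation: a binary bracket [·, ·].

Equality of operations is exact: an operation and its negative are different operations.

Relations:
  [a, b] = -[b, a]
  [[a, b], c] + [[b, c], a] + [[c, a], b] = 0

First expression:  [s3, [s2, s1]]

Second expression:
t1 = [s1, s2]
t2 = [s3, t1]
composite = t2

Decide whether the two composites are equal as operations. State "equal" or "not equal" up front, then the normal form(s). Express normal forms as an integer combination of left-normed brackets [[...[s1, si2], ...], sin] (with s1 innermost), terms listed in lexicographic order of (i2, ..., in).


not equal — first [[s1, s2], s3], second -[[s1, s2], s3]


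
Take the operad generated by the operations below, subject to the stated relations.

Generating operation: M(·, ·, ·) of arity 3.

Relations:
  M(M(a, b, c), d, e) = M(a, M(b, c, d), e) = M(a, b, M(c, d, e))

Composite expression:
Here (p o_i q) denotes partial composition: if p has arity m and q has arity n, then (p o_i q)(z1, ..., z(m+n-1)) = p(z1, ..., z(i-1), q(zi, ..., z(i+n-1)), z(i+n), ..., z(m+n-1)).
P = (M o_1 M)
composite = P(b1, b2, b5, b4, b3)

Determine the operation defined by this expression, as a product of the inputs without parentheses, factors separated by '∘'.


b1 ∘ b2 ∘ b5 ∘ b4 ∘ b3

Associativity of M dissolves the nesting; only the b-input order survives.
M(b1, b2, b5) reduces to b1 ∘ b2 ∘ b5
M(M(b1, b2, b5), b4, b3) reduces to b1 ∘ b2 ∘ b5 ∘ b4 ∘ b3


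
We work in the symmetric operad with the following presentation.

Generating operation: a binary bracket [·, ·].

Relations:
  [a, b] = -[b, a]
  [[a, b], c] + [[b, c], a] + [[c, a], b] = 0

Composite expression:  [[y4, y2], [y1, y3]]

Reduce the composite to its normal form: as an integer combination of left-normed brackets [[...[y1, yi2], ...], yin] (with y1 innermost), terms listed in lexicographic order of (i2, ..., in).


[[[y1, y3], y2], y4] - [[[y1, y3], y4], y2]

Skip Jacobi rewriting: expand, keep y1-initial words, read off terms.
Composite bracket: [[y4, y2], [y1, y3]]
Under [a, b] = ab - ba we get 8 signed associative words (2^3 = 8).
Coefficients come from the y1-initial words:
  y1y3y2y4 appears with sign +1, giving the term +[[[y1, y3], y2], y4]
  y1y3y4y2 appears with sign -1, giving the term -[[[y1, y3], y4], y2]


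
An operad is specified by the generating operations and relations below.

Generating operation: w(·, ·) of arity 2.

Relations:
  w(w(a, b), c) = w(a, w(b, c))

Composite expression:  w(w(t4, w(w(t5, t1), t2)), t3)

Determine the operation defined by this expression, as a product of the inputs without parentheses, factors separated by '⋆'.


t4 ⋆ t5 ⋆ t1 ⋆ t2 ⋆ t3

Key point: w is associative — brackets drop, the t-order remains.
w(t5, t1) collapses to t5 ⋆ t1
w(w(t5, t1), t2) collapses to t5 ⋆ t1 ⋆ t2
w(t4, w(w(t5, t1), t2)) collapses to t4 ⋆ t5 ⋆ t1 ⋆ t2
w(w(t4, w(w(t5, t1), t2)), t3) collapses to t4 ⋆ t5 ⋆ t1 ⋆ t2 ⋆ t3


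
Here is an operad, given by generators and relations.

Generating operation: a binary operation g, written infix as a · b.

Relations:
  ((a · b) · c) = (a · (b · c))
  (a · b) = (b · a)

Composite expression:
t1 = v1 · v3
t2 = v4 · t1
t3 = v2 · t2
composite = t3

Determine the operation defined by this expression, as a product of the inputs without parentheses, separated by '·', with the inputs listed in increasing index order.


Any arrangement under g is one operation, so sort the v-inputs.
(v1 · v3) collapses to v1 · v3
(v4 · (v1 · v3)) collapses to v4 · v1 · v3
(v2 · (v4 · (v1 · v3))) collapses to v2 · v4 · v1 · v3
commutativity sorts the factors: v1 · v2 · v3 · v4

v1 · v2 · v3 · v4


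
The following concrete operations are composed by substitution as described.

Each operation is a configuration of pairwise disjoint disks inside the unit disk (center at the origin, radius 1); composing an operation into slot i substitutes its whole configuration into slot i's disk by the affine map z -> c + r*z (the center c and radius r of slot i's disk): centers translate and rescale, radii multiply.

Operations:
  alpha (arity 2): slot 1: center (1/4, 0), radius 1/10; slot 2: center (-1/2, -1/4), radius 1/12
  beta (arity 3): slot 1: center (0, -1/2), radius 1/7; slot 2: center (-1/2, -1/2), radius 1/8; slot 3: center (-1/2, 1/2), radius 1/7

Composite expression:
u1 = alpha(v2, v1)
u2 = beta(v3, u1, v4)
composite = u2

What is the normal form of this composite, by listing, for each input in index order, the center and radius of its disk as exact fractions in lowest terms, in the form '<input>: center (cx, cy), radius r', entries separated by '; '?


v1: center (-9/16, -17/32), radius 1/96; v2: center (-15/32, -1/2), radius 1/80; v3: center (0, -1/2), radius 1/7; v4: center (-1/2, 1/2), radius 1/7

Nesting under beta composes maps z -> c + r*z down each v-path.
v3 passes through 1 substitution, ending at center (0, -1/2), radius 1/7
v2 passes through 2 substitutions, ending at center (-15/32, -1/2), radius 1/80
v1 passes through 2 substitutions, ending at center (-9/16, -17/32), radius 1/96
v4 passes through 1 substitution, ending at center (-1/2, 1/2), radius 1/7


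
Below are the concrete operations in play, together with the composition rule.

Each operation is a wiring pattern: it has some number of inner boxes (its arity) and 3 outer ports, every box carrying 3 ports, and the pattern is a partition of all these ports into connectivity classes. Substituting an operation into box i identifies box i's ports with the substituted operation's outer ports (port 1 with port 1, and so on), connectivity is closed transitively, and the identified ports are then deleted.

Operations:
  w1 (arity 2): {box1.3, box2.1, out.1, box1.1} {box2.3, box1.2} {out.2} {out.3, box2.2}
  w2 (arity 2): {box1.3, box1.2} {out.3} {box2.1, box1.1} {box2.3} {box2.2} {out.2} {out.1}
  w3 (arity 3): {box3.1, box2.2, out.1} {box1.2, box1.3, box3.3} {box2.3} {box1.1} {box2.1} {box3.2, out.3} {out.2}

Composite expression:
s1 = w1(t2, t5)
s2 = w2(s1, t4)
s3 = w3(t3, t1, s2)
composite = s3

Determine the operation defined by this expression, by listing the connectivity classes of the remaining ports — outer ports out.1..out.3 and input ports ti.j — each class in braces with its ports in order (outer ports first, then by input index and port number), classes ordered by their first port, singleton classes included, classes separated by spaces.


{out.1, t1.2} {out.2} {out.3} {t1.1} {t1.3} {t2.1, t2.3, t4.1, t5.1} {t2.2, t5.3} {t3.1} {t3.2, t3.3} {t4.2} {t4.3} {t5.2}

Reachability decides: close wires over w3-identified ports.
composing w1 on (t2, t5), with out.j its own outer ports: {out.1, t2.1, t2.3, t5.1} {out.2} {out.3, t5.2} {t2.2, t5.3}
composing w2 on (t2, t5, t4), with out.j its own outer ports: {out.1} {out.2} {out.3} {t2.1, t2.3, t4.1, t5.1} {t2.2, t5.3} {t4.2} {t4.3} {t5.2}
composing w3 on (t3, t1, t2, t5, t4), with out.j its own outer ports: {out.1, t1.2} {out.2} {out.3} {t1.1} {t1.3} {t2.1, t2.3, t4.1, t5.1} {t2.2, t5.3} {t3.1} {t3.2, t3.3} {t4.2} {t4.3} {t5.2}


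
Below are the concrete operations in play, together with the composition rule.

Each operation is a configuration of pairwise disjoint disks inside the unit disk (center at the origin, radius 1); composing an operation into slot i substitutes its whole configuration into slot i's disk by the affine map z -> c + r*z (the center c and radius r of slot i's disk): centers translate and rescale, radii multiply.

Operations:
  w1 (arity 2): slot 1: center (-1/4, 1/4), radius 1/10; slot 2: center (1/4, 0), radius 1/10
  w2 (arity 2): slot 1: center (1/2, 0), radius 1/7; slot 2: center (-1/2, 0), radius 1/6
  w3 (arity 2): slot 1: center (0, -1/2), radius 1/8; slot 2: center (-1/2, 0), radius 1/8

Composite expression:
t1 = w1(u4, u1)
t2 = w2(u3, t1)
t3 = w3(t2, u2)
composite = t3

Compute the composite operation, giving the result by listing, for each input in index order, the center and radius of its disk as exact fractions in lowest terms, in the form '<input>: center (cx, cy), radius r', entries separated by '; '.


u1: center (-11/192, -1/2), radius 1/480; u2: center (-1/2, 0), radius 1/8; u3: center (1/16, -1/2), radius 1/56; u4: center (-13/192, -95/192), radius 1/480

Follow each u-input down from w3: c' goes to c + r*c', radius to r*r'.
input u3: applying the 2 nested substitutions gives center (1/16, -1/2), radius 1/56
input u4: applying the 3 nested substitutions gives center (-13/192, -95/192), radius 1/480
input u1: applying the 3 nested substitutions gives center (-11/192, -1/2), radius 1/480
input u2: applying the 1 nested substitution gives center (-1/2, 0), radius 1/8


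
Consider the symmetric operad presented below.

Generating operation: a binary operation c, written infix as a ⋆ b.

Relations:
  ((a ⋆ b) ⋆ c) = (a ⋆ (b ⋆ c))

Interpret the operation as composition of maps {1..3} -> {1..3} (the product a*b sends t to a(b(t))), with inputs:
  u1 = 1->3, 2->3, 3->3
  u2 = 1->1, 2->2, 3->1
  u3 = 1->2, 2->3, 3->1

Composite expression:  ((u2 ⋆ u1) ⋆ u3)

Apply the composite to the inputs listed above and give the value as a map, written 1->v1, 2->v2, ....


1->1, 2->1, 3->1


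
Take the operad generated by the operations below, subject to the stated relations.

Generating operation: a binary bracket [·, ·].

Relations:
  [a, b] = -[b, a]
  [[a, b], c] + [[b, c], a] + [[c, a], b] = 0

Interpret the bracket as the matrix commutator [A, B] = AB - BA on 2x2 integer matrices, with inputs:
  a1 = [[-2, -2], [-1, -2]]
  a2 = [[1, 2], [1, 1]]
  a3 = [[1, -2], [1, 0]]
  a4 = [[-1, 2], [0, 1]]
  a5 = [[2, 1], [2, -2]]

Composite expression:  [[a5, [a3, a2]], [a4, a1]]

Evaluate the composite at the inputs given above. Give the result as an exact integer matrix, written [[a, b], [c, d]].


[a3, a2] = [[-4, 2], [-1, 4]]
[a5, [a3, a2]] = [[-5, 16], [-12, 5]]
[a4, a1] = [[-2, 4], [-2, 2]]
[[a5, [a3, a2]], [a4, a1]] = [[16, 24], [28, -16]]

[[16, 24], [28, -16]]


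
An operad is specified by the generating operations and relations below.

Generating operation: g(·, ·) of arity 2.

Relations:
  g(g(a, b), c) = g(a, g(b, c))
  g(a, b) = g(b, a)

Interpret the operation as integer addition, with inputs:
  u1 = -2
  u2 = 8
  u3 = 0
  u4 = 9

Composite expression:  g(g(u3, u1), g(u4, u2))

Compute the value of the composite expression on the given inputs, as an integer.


15

g(u3, u1) = -2
g(u4, u2) = 17
g(g(u3, u1), g(u4, u2)) = 15


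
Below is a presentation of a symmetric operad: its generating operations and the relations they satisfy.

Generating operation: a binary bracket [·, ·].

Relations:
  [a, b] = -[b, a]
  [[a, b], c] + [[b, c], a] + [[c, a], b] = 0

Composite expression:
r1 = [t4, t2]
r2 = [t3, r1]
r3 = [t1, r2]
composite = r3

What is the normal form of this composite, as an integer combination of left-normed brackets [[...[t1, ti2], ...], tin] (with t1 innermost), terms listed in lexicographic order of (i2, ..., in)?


[[[t1, t2], t4], t3] - [[[t1, t3], t2], t4] + [[[t1, t3], t4], t2] - [[[t1, t4], t2], t3]

In the tensor algebra, words opening t1 carry the t1-anchored form.
Composite bracket: [t1, [t3, [t4, t2]]]
The bracket unfolds into 8 signed words via [a, b] = ab - ba (2^3 = 8).
Keep just the words that open with t1:
  word t1t2t4t3 has sign +1, contributing +[[[t1, t2], t4], t3]
  word t1t3t2t4 has sign -1, contributing -[[[t1, t3], t2], t4]
  word t1t3t4t2 has sign +1, contributing +[[[t1, t3], t4], t2]
  word t1t4t2t3 has sign -1, contributing -[[[t1, t4], t2], t3]


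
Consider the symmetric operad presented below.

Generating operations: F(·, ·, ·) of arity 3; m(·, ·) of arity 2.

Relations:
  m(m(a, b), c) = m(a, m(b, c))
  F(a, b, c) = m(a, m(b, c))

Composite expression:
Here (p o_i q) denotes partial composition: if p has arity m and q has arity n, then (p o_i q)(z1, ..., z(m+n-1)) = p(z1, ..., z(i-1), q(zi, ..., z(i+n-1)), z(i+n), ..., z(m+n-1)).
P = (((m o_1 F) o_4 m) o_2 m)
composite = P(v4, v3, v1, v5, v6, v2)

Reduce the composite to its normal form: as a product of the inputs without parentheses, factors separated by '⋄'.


v4 ⋄ v3 ⋄ v1 ⋄ v5 ⋄ v6 ⋄ v2

Key point: m is associative — brackets drop, the v-order remains.
m(v3, v1) collapses to v3 ⋄ v1
F(v4, m(v3, v1), v5) collapses to v4 ⋄ v3 ⋄ v1 ⋄ v5
m(v6, v2) collapses to v6 ⋄ v2
m(F(v4, m(v3, v1), v5), m(v6, v2)) collapses to v4 ⋄ v3 ⋄ v1 ⋄ v5 ⋄ v6 ⋄ v2


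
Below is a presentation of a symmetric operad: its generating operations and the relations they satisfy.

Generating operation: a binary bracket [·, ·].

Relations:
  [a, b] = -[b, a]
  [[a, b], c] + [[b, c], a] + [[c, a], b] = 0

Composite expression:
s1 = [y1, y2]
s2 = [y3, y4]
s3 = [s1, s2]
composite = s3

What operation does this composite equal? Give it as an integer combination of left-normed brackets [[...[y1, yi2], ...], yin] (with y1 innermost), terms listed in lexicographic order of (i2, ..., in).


Antisymmetry and Jacobi reduce to y1-anchored left-normed brackets.
Composite bracket: [[y1, y2], [y3, y4]]
Under [a, b] = ab - ba we get 8 signed associative words (2^3 = 8).
Keep just the words that open with y1:
  word y1y2y3y4 has sign +1, contributing +[[[y1, y2], y3], y4]
  word y1y2y4y3 has sign -1, contributing -[[[y1, y2], y4], y3]

[[[y1, y2], y3], y4] - [[[y1, y2], y4], y3]


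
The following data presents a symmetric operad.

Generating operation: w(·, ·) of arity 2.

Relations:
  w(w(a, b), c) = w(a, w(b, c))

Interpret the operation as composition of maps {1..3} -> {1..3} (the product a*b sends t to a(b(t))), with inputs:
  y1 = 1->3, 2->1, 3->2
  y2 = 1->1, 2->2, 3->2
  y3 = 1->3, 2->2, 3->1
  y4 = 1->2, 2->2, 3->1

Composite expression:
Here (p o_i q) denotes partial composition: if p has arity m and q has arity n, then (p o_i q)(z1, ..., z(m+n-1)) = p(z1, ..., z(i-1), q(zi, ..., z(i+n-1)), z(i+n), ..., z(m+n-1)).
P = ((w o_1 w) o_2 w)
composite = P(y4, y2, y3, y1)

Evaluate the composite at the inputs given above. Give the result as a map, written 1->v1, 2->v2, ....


1->2, 2->2, 3->2

w(y2, y3) = 1->2, 2->2, 3->1
w(y4, w(y2, y3)) = 1->2, 2->2, 3->2
w(w(y4, w(y2, y3)), y1) = 1->2, 2->2, 3->2


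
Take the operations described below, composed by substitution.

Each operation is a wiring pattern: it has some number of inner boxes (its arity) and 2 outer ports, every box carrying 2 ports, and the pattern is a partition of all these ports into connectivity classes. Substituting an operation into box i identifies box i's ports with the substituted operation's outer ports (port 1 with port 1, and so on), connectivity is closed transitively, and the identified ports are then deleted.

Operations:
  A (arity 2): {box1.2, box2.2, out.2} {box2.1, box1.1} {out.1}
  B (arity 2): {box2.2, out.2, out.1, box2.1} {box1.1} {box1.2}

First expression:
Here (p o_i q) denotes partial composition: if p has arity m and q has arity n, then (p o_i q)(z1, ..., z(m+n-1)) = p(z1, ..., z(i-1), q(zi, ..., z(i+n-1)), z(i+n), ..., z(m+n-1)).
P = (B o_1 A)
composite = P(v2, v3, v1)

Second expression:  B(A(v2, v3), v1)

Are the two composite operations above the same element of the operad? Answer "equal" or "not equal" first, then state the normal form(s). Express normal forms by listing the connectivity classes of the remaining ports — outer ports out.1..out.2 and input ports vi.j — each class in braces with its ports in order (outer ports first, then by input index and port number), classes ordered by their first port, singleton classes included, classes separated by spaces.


equal; both compose to {out.1, out.2, v1.1, v1.2} {v2.1, v3.1} {v2.2, v3.2}


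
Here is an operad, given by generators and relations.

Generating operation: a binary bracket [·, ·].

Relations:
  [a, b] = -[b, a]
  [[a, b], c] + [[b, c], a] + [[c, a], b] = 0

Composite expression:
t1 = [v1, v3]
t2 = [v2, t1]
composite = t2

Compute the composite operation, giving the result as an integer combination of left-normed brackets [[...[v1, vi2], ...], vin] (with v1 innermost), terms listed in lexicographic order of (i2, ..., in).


In the tensor algebra, words opening v1 carry the v1-anchored form.
Composite bracket: [v2, [v1, v3]]
Each bracket splits as ab - ba, giving 4 signed words (2^2 = 4).
Words beginning with v1 determine it all:
  word v1v3v2 has sign -1, contributing -[[v1, v3], v2]

-[[v1, v3], v2]


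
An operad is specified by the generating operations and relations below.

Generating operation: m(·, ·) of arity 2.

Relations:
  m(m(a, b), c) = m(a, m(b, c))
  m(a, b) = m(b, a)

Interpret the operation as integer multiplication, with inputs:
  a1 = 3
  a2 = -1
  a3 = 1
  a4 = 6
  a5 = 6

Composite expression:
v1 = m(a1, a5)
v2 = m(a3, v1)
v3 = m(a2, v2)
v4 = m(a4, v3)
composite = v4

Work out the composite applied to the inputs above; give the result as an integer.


-108


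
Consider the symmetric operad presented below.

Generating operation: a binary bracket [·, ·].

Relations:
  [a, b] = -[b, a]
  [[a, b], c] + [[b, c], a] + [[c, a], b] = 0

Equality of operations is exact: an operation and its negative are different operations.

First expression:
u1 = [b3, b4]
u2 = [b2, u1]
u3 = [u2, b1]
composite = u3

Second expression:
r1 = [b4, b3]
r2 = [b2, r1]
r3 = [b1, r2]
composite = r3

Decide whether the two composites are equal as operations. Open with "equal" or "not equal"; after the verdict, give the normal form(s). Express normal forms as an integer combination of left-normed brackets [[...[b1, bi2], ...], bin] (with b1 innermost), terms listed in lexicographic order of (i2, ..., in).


equal — both sides give -[[[b1, b2], b3], b4] + [[[b1, b2], b4], b3] + [[[b1, b3], b4], b2] - [[[b1, b4], b3], b2]


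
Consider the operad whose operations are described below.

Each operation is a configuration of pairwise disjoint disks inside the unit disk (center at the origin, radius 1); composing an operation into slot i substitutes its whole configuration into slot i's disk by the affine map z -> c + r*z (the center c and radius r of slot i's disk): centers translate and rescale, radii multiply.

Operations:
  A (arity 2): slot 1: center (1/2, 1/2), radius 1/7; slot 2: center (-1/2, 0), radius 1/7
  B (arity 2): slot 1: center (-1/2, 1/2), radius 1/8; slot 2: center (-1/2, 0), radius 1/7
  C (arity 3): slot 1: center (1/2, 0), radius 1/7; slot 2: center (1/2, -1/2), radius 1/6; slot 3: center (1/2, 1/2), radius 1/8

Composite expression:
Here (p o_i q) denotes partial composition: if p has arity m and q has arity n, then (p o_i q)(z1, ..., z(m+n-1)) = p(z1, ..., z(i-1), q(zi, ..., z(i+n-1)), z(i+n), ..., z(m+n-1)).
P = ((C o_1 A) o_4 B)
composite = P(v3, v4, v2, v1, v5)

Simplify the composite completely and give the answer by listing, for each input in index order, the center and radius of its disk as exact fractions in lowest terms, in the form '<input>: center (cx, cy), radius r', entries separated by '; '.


v1: center (7/16, 9/16), radius 1/64; v2: center (1/2, -1/2), radius 1/6; v3: center (4/7, 1/14), radius 1/49; v4: center (3/7, 0), radius 1/49; v5: center (7/16, 1/2), radius 1/56


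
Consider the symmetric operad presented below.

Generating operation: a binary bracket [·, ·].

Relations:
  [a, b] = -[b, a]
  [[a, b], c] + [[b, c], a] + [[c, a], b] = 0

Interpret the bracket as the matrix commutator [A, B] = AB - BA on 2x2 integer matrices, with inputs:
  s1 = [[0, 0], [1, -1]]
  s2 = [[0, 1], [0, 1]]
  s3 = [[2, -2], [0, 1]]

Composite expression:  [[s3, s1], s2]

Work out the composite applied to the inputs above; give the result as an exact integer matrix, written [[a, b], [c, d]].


[[1, -2], [1, -1]]

[s3, s1] = [[-2, 2], [-1, 2]]
[[s3, s1], s2] = [[1, -2], [1, -1]]


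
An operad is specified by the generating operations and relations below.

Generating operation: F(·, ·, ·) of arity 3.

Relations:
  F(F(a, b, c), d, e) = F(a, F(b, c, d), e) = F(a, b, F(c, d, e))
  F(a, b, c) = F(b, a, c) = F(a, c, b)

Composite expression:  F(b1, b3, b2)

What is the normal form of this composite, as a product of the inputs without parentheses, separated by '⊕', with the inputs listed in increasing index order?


b1 ⊕ b2 ⊕ b3

With F associative and commutative, the b-input set is all that matters.
F(b1, b3, b2) collapses to b1 ⊕ b3 ⊕ b2
reordering the factors by index: b1 ⊕ b2 ⊕ b3


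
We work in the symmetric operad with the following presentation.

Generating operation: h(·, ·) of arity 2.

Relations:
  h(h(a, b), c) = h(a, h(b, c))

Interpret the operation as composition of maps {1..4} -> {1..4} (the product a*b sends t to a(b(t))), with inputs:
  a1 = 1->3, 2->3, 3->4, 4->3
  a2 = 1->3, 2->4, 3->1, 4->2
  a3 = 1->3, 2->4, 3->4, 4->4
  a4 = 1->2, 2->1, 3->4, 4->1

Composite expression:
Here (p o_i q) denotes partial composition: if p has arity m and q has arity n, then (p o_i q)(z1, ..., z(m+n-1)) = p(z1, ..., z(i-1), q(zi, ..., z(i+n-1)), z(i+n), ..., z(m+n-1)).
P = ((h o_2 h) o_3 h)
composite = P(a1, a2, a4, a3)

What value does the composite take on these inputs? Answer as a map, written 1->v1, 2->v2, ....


1->3, 2->4, 3->4, 4->4

h(a4, a3) = 1->4, 2->1, 3->1, 4->1
h(a2, h(a4, a3)) = 1->2, 2->3, 3->3, 4->3
h(a1, h(a2, h(a4, a3))) = 1->3, 2->4, 3->4, 4->4


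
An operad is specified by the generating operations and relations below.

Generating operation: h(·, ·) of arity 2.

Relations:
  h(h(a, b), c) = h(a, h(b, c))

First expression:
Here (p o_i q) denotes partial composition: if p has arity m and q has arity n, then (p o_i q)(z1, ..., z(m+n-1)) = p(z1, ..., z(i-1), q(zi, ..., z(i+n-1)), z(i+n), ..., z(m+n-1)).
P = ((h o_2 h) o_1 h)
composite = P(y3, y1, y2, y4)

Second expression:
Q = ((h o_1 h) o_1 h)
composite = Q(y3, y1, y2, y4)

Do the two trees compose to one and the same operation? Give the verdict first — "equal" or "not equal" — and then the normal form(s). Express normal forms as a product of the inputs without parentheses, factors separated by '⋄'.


equal; both compose to y3 ⋄ y1 ⋄ y2 ⋄ y4

Normal form of the first expression: y3 ⋄ y1 ⋄ y2 ⋄ y4
Normal form of the second expression: y3 ⋄ y1 ⋄ y2 ⋄ y4
Same normal form: equal.


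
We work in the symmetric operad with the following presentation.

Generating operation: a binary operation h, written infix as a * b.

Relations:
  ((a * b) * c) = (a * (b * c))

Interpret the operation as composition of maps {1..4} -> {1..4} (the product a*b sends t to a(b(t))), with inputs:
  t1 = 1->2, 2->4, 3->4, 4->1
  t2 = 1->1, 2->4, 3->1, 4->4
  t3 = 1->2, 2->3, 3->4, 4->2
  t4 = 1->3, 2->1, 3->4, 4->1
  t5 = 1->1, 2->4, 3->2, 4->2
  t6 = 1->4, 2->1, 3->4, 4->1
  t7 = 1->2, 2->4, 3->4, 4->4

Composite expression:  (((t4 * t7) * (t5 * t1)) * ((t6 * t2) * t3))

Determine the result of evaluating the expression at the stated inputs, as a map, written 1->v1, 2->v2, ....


1->1, 2->1, 3->1, 4->1

(t4 * t7) = 1->1, 2->1, 3->1, 4->1
(t5 * t1) = 1->4, 2->2, 3->2, 4->1
((t4 * t7) * (t5 * t1)) = 1->1, 2->1, 3->1, 4->1
(t6 * t2) = 1->4, 2->1, 3->4, 4->1
((t6 * t2) * t3) = 1->1, 2->4, 3->1, 4->1
(((t4 * t7) * (t5 * t1)) * ((t6 * t2) * t3)) = 1->1, 2->1, 3->1, 4->1


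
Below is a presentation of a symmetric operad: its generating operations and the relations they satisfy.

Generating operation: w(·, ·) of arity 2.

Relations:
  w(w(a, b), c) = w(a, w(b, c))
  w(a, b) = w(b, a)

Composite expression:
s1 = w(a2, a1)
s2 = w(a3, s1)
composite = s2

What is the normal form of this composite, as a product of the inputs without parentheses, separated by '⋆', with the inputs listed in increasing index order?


a1 ⋆ a2 ⋆ a3


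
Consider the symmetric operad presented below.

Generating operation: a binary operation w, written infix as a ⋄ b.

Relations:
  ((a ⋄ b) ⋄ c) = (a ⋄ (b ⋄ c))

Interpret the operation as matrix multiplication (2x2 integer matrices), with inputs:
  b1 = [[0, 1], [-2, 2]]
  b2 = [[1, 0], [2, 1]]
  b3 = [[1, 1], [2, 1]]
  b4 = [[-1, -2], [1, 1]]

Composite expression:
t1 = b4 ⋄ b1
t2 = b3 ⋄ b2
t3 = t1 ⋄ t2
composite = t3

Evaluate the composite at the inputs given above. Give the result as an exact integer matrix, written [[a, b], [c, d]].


[[-8, -1], [6, 1]]


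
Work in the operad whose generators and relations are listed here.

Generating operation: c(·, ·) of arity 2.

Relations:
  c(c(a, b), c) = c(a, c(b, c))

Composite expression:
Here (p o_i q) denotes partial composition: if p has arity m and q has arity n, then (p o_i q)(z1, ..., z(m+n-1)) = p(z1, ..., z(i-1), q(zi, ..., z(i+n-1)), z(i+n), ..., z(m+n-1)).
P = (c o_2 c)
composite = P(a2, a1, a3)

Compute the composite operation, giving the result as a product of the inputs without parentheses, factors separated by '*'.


Under associativity of c, the answer is the a's in reading order.
c(a1, a3) linearizes to a1 * a3
c(a2, c(a1, a3)) linearizes to a2 * a1 * a3

a2 * a1 * a3


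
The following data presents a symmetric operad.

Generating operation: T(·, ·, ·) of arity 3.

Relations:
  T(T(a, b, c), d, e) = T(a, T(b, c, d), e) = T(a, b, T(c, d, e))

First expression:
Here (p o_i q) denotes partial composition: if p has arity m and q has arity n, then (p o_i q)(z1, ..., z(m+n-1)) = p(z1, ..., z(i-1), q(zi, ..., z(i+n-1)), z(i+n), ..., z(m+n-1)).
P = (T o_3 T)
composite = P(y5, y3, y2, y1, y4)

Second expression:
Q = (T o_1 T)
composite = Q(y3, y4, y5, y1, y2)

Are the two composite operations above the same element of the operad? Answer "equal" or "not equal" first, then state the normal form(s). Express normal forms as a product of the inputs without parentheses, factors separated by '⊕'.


not equal: they reduce to y5 ⊕ y3 ⊕ y2 ⊕ y1 ⊕ y4 and y3 ⊕ y4 ⊕ y5 ⊕ y1 ⊕ y2

The first expression reduces to y5 ⊕ y3 ⊕ y2 ⊕ y1 ⊕ y4
The second expression reduces to y3 ⊕ y4 ⊕ y5 ⊕ y1 ⊕ y2
No match — not equal.


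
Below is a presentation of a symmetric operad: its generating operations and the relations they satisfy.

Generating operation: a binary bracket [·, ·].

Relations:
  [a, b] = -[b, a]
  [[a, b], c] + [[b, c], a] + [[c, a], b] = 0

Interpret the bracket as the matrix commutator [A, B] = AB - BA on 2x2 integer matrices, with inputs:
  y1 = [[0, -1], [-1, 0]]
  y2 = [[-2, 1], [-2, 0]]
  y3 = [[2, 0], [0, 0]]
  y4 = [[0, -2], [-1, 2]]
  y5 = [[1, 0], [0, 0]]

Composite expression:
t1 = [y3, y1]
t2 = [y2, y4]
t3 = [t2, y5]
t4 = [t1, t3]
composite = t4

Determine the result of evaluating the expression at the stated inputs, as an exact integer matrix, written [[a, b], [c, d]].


[[8, 0], [0, -8]]

[y3, y1] = [[0, -2], [2, 0]]
[y2, y4] = [[-5, 6], [2, 5]]
[[y2, y4], y5] = [[0, -6], [2, 0]]
[[y3, y1], [[y2, y4], y5]] = [[8, 0], [0, -8]]


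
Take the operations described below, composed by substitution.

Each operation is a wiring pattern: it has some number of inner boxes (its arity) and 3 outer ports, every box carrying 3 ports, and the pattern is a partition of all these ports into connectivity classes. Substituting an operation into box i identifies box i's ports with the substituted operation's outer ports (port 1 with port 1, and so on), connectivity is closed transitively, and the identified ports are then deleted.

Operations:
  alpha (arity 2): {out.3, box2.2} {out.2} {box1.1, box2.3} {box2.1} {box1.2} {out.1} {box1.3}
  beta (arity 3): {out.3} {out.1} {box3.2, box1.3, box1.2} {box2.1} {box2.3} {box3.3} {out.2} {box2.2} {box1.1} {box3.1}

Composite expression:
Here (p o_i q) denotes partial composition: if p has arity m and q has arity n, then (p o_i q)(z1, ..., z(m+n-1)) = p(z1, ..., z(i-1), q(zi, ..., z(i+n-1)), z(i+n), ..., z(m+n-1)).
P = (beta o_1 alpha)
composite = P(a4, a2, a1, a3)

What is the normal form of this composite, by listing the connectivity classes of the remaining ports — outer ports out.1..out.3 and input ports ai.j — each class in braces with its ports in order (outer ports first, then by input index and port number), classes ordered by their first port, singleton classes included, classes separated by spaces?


{out.1} {out.2} {out.3} {a1.1} {a1.2} {a1.3} {a2.1} {a2.2, a3.2} {a2.3, a4.1} {a3.1} {a3.3} {a4.2} {a4.3}


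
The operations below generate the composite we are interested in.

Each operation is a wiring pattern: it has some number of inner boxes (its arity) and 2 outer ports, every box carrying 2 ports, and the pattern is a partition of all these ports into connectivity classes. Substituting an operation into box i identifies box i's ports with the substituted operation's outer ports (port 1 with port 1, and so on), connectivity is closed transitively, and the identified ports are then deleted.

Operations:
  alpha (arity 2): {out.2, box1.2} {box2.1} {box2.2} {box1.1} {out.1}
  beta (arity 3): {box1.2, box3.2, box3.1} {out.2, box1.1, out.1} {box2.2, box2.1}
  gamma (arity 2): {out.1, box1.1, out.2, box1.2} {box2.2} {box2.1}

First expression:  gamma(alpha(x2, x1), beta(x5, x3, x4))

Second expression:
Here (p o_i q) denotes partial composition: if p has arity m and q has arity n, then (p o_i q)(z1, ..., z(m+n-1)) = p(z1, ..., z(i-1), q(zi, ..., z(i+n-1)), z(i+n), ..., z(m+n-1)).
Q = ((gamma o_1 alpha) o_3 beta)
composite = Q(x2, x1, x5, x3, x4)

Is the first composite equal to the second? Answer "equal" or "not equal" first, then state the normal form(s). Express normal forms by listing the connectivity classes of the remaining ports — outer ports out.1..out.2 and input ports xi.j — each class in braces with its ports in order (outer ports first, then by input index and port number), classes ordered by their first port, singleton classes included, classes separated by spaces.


equal; both compose to {out.1, out.2, x2.2} {x1.1} {x1.2} {x2.1} {x3.1, x3.2} {x4.1, x4.2, x5.2} {x5.1}

In normal form, the first expression is {out.1, out.2, x2.2} {x1.1} {x1.2} {x2.1} {x3.1, x3.2} {x4.1, x4.2, x5.2} {x5.1}
In normal form, the second expression is {out.1, out.2, x2.2} {x1.1} {x1.2} {x2.1} {x3.1, x3.2} {x4.1, x4.2, x5.2} {x5.1}
One common form — equal.


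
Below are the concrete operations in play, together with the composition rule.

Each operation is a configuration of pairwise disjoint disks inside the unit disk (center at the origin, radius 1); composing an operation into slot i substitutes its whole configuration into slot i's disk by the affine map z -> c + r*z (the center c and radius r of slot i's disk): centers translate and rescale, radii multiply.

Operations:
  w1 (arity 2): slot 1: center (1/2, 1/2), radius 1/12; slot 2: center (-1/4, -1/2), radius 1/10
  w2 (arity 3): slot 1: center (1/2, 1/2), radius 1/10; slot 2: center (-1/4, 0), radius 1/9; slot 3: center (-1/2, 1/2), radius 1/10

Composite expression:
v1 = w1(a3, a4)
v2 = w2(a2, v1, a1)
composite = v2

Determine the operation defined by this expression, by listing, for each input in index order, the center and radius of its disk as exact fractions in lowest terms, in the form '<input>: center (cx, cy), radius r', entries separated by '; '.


a1: center (-1/2, 1/2), radius 1/10; a2: center (1/2, 1/2), radius 1/10; a3: center (-7/36, 1/18), radius 1/108; a4: center (-5/18, -1/18), radius 1/90


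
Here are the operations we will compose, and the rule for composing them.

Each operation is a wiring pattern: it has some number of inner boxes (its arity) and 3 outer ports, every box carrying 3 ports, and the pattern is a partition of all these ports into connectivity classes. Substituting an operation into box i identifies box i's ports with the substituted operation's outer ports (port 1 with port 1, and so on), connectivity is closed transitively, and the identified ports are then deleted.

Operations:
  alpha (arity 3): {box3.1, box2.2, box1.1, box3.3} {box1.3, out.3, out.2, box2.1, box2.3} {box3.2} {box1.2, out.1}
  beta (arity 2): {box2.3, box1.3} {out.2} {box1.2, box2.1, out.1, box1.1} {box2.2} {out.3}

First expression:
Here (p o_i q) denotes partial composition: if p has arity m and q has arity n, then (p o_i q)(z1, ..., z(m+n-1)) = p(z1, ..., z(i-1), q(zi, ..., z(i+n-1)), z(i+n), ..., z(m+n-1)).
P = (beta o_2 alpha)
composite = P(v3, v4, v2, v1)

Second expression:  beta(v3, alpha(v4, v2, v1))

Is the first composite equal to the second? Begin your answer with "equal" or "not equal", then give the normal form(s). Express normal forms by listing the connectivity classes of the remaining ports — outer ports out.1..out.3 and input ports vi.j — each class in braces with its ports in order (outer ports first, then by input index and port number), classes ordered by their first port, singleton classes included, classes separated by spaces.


equal; both compose to {out.1, v3.1, v3.2, v4.2} {out.2} {out.3} {v1.1, v1.3, v2.2, v4.1} {v1.2} {v2.1, v2.3, v3.3, v4.3}

Reducing the first expression gives {out.1, v3.1, v3.2, v4.2} {out.2} {out.3} {v1.1, v1.3, v2.2, v4.1} {v1.2} {v2.1, v2.3, v3.3, v4.3}
Reducing the second expression gives {out.1, v3.1, v3.2, v4.2} {out.2} {out.3} {v1.1, v1.3, v2.2, v4.1} {v1.2} {v2.1, v2.3, v3.3, v4.3}
The normal forms match — equal.


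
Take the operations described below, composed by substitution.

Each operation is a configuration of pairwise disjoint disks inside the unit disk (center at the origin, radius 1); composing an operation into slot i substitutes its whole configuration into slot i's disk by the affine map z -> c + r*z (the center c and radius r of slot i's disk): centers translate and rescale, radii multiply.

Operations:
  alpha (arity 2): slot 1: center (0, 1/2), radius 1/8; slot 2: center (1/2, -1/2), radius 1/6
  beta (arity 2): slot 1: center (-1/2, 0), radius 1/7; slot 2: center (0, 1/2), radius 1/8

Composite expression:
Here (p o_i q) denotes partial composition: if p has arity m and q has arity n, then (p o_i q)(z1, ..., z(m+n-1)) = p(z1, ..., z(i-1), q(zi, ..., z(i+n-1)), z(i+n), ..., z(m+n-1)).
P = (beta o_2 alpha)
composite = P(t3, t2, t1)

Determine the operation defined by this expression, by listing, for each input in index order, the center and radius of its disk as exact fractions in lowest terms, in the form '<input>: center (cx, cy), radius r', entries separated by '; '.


t1: center (1/16, 7/16), radius 1/48; t2: center (0, 9/16), radius 1/64; t3: center (-1/2, 0), radius 1/7

Affine substitution under beta: radii multiply and t-centers shift.
input t3: composing its 1 substitution step yields center (-1/2, 0), radius 1/7
input t2: composing its 2 substitution steps yields center (0, 9/16), radius 1/64
input t1: composing its 2 substitution steps yields center (1/16, 7/16), radius 1/48


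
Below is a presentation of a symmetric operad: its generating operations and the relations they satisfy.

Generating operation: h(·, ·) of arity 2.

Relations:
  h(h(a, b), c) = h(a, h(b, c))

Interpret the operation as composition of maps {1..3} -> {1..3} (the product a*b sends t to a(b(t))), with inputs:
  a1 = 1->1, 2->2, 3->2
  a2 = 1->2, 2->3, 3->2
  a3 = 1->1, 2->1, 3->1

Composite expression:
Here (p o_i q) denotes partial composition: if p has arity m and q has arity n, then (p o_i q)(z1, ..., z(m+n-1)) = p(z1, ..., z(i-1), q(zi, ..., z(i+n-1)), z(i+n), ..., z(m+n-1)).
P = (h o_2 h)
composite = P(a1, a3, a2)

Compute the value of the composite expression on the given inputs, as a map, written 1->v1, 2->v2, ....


1->1, 2->1, 3->1

h(a3, a2) = 1->1, 2->1, 3->1
h(a1, h(a3, a2)) = 1->1, 2->1, 3->1


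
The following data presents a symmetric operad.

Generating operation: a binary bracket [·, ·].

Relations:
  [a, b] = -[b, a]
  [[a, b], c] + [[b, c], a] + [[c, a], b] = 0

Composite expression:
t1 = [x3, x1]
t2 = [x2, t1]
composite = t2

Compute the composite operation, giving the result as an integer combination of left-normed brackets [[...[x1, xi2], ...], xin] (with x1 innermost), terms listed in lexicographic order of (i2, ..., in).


[[x1, x3], x2]

Antisymmetry and Jacobi reduce to x1-anchored left-normed brackets.
Composite bracket: [x2, [x3, x1]]
Expanding via [a, b] = ab - ba: 4 signed words (2^2 = 4).
The x1-initial words carry the normal form:
  from x1x3x2, sign +1: term +[[x1, x3], x2]


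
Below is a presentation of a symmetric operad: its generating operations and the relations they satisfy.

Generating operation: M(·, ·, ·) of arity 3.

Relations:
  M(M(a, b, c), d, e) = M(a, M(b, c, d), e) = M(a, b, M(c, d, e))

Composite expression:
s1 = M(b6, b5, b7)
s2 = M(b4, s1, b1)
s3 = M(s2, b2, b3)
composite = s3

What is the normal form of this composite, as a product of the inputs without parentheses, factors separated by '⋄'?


b4 ⋄ b6 ⋄ b5 ⋄ b7 ⋄ b1 ⋄ b2 ⋄ b3

Every regrouping of M is equal, so read the b-inputs in written order.
M(b6, b5, b7) unparenthesizes to b6 ⋄ b5 ⋄ b7
M(b4, M(b6, b5, b7), b1) unparenthesizes to b4 ⋄ b6 ⋄ b5 ⋄ b7 ⋄ b1
M(M(b4, M(b6, b5, b7), b1), b2, b3) unparenthesizes to b4 ⋄ b6 ⋄ b5 ⋄ b7 ⋄ b1 ⋄ b2 ⋄ b3


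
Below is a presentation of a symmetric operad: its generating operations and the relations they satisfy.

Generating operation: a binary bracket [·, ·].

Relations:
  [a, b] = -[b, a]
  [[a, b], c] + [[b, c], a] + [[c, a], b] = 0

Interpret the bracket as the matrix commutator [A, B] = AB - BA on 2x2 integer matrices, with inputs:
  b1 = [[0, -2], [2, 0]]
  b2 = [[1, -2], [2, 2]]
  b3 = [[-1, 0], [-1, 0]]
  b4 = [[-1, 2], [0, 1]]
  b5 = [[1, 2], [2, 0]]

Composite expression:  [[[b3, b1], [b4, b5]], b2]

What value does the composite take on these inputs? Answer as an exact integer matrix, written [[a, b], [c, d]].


[b3, b1] = [[-2, 2], [2, 2]]
[b4, b5] = [[4, -6], [4, -4]]
[[b3, b1], [b4, b5]] = [[20, 8], [32, -20]]
[[[b3, b1], [b4, b5]], b2] = [[80, -72], [-112, -80]]

[[80, -72], [-112, -80]]


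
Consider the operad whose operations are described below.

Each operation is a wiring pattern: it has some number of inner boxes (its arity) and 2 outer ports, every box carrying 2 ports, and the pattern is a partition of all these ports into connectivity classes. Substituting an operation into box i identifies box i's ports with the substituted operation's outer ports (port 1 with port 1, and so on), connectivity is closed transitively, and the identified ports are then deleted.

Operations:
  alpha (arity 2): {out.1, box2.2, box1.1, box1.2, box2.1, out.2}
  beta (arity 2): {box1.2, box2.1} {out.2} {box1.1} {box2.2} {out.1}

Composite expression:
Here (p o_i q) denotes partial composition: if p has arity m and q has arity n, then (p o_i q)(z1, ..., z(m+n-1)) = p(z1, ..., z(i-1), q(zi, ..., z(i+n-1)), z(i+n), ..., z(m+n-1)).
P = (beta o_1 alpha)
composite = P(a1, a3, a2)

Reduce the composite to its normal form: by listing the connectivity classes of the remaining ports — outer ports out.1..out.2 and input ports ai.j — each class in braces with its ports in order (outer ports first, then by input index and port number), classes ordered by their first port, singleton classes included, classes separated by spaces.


After gluing at beta, chains via deleted ports link the a-ports.
alpha over (a1, a3) gives {out.1, out.2, a1.1, a1.2, a3.1, a3.2}, out.j being that stage's outer ports
beta over (a1, a3, a2) gives {out.1} {out.2} {a1.1, a1.2, a2.1, a3.1, a3.2} {a2.2}, out.j being that stage's outer ports

{out.1} {out.2} {a1.1, a1.2, a2.1, a3.1, a3.2} {a2.2}


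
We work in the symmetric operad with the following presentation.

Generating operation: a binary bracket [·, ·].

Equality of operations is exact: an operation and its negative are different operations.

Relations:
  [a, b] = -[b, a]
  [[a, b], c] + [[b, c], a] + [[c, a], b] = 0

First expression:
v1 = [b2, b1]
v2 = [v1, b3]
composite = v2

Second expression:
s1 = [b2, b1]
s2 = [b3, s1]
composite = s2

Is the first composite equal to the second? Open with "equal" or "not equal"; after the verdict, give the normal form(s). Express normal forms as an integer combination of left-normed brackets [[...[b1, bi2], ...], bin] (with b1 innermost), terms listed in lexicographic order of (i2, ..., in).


not equal: they reduce to -[[b1, b2], b3] and [[b1, b2], b3]

Reducing the first expression gives -[[b1, b2], b3]
Reducing the second expression gives [[b1, b2], b3]
No match — not equal.
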